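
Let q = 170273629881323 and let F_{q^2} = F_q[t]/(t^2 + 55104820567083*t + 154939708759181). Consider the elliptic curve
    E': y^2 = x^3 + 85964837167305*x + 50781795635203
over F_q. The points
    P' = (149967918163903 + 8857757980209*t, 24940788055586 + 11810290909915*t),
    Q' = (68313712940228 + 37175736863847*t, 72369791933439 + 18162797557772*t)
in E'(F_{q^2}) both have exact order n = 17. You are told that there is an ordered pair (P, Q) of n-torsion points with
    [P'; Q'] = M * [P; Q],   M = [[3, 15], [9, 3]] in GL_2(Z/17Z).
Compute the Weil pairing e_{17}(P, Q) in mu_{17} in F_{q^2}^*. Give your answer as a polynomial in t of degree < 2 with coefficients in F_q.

Alternating bilinearity on E[17] (values in mu_{17} in F_{170273629881323^2}) gives e(P',Q') = e(P,Q)^det(M).
det M = 3*3 - 15*9 = -126 = 10 (mod 17); 10^{-1} = 12 (mod 17).
Miller loop for e_{17} over F_{170273629881323^2}: bits of 17 = 10001; 4 double steps + 1 add steps, l/v at each.
The quotient is 21655961352544 + 58075738344246*t.
(21655961352544 + 58075738344246*t)^{12} mod (170273629881323,f) = 47780388458498 + 79502612703150*t.

47780388458498 + 79502612703150*t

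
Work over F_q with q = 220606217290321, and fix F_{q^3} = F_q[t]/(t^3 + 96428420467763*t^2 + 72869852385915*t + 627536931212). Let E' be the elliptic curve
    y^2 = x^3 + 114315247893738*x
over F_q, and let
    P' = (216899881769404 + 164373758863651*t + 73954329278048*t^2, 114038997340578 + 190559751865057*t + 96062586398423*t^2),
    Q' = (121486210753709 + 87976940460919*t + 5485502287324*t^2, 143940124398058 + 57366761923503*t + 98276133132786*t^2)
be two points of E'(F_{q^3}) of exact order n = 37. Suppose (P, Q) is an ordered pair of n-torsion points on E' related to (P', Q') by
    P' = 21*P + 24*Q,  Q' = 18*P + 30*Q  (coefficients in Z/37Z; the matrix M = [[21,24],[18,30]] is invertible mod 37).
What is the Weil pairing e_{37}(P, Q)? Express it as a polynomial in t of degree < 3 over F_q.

53923250680968 + 154862370941519*t + 53781304533111*t^2

Under M = [[21,24],[18,30]] in GL_2(Z/37), e_{37}(P',Q') = e_{37}(P,Q)^(21*30-24*18 mod 37).
det(M) mod 37 = 13; its inverse in (Z/37)^* is 20 (check: 13*20 mod 37 = 1).
Build f_{37,P'} and f_{37,Q'} via the 6-bit ladder of 37=100101_2; evaluate at shifted divisors; quotient in F_{220606217290321^3}.
Miller gives e_{37}(P',Q') = 117923698885883 + 49389589302024*t + 194407034866864*t^2 in F_{220606217290321^3}.
(117923698885883 + 49389589302024*t + 194407034866864*t^2)^{20} mod (220606217290321,f) = 53923250680968 + 154862370941519*t + 53781304533111*t^2.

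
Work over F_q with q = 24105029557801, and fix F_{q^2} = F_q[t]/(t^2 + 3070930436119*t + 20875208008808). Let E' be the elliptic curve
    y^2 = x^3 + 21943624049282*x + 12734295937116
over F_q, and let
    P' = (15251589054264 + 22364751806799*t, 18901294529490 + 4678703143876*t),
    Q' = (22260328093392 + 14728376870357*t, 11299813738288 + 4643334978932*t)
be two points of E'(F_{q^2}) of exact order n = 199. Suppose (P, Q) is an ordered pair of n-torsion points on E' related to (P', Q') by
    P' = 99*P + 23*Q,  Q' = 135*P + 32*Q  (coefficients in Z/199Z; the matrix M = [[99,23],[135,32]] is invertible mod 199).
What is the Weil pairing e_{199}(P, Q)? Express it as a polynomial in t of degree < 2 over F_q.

20396178505140 + 4989830738758*t

The 199-Weil pairing on E[199] over F_{24105029557801} is alternating-bilinear: e_{199}(P',Q') = e_{199}(P,Q)^det(M).
Inverting 63 mod 199: 139. Thus e_{199}(P,Q) = e(P',Q')^{139}.
Build f_{199,P'} and f_{199,Q'} via the 8-bit ladder of 199=11000111_2; evaluate at shifted divisors; quotient in F_{24105029557801^2}.
So e_{199}(P',Q') = 17177612538292 + 20126952144415*t.
(17177612538292 + 20126952144415*t)^{139} mod (24105029557801,f) = 20396178505140 + 4989830738758*t.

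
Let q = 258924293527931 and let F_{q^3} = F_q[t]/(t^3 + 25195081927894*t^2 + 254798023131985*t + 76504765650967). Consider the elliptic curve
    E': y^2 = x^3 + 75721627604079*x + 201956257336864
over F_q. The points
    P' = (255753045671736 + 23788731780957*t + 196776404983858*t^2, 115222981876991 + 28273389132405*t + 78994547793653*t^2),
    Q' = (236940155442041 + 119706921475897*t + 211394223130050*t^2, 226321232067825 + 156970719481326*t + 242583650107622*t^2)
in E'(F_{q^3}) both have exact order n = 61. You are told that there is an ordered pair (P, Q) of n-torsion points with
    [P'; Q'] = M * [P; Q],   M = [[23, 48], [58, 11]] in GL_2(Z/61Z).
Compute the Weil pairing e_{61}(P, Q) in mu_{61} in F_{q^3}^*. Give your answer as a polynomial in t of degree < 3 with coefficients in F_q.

e_{61}(aP+bQ,cP+dQ) = e_{61}(P,Q)^(ad-bc); with (a,b,c,d)=(23,48,58,11) this gives the det-61 law.
det(M) mod 61 = 31; its inverse in (Z/61)^* is 2 (check: 31*2 mod 61 = 1).
Double-and-add over 111101: 6-1 doublings, 5-1 additions; each step l_{T,T}/v_{2T} or l_{T,P'}/v at Q'+S for random S.
Result: e(P',Q') = 89338923164142 + 154623647184224*t + 72097854763885*t^2.
Finally e_{61}(P,Q) = 221612033316426 + 71612982347660*t + 218743709596737*t^2.

221612033316426 + 71612982347660*t + 218743709596737*t^2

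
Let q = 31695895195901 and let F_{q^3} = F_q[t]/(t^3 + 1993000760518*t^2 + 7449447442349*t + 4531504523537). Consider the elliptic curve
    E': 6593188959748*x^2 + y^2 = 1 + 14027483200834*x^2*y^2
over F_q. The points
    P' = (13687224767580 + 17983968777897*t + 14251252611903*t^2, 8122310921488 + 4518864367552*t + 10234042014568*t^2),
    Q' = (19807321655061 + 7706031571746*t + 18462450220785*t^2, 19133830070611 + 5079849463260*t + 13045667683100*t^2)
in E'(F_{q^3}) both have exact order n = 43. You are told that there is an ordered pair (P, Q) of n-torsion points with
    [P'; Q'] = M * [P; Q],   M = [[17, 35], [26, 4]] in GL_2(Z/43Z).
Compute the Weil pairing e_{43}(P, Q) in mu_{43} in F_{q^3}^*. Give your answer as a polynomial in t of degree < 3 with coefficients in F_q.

Since e_{43}(P,P)=e_{43}(Q,Q)=1 and e_{43}(Q,P)=e_{43}(P,Q)^{-1}, expanding e_{43}(17*P + 35*Q,26*P + 4*Q) leaves e(P,Q)^det(M).
So e_{43}(P,Q) = e_{43}(P',Q')^{12}, since 18*12 = 1 mod 43.
Map (x,y)_Ed via u=(1+y)/(1-y), v=(1+y)/((1-y)x) to Montgomery A=28447731623870,B=25178910281564; then to (a',b')=(4227764665392,6800388625663).
Build f_{43,P'} and f_{43,Q'} via the 6-bit ladder of 43=101011_2; evaluate at shifted divisors; quotient in F_{31695895195901^3}.
Miller gives e_{43}(P',Q') = 13416902699749 + 12323479375643*t + 7557856452718*t^2 in F_{31695895195901^3}.
Thus e_{43}(P,Q) = 3439397332790 + 2638295035448*t + 27570666102107*t^2.

3439397332790 + 2638295035448*t + 27570666102107*t^2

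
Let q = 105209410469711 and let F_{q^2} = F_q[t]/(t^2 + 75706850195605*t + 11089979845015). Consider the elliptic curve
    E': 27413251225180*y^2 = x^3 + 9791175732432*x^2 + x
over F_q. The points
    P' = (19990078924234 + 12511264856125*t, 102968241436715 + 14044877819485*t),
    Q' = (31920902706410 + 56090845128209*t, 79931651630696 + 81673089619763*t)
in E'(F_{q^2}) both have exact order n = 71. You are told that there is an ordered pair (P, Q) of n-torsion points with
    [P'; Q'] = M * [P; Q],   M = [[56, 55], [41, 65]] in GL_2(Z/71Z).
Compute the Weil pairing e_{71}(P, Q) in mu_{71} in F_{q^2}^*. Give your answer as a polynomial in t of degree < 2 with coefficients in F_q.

e_{71} is bilinear + alternating on E[71], so e_{71}(56*P + 55*Q, 41*P + 65*Q) = e_{71}(P,Q)^(56*65-55*41).
Inverting 36 mod 71: 2. Thus e_{71}(P,Q) = e(P',Q')^{2}.
Montgomery->Weierstrass: x_W = 12451812013659*x+89642061395693, y_W=12451812013659*y on F_{105209410469711}; lands on y^2=x^3+12207016818800*x+62811110116229.
Run Miller on y^2=x^3+12207016818800*x+62811110116229 over F_{105209410469711}: ladder 1000111 (7 bits); e = f_P(D_Q)/f_Q(D_P).
Miller gives e_{71}(P',Q') = 102544172491265 + 45546374965023*t in F_{105209410469711^2}.
Thus e_{71}(P,Q) = 59466505586584 + 73725946348767*t.

59466505586584 + 73725946348767*t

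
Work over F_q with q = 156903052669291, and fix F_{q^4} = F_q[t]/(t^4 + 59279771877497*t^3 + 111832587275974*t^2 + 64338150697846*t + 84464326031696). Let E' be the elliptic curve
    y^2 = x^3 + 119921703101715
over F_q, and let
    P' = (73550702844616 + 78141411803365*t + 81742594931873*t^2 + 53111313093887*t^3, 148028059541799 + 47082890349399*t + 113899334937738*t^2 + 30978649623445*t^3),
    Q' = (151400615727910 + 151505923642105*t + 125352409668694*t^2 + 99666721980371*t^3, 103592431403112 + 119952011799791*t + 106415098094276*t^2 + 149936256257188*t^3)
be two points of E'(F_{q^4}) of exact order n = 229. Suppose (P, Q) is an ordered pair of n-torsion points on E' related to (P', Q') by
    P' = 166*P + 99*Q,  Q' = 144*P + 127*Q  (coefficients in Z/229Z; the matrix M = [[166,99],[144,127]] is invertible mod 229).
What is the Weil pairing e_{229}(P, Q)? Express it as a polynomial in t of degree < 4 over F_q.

Under M = [[166,99],[144,127]] in GL_2(Z/229), e_{229}(P',Q') = e_{229}(P,Q)^(166*127-99*144 mod 229).
166*127 - 99*144 = 6826; reduced mod 229: det = 185, inverse 26.
n = 229 = (11100101)_2 (8 bits, wt 5); accumulate f_{229,P'}(Q'+S)/f_{229,P'}(S) along the 7-step ladder.
So e_{229}(P',Q') = 35061650606583 + 70183915967325*t + 1261358103206*t^2 + 45365401782645*t^3.
Raise to 26: e(P,Q) = 141947548057211 + 89622993973393*t + 136741969919633*t^2 + 138722247050643*t^3 in mu_{229}.

141947548057211 + 89622993973393*t + 136741969919633*t^2 + 138722247050643*t^3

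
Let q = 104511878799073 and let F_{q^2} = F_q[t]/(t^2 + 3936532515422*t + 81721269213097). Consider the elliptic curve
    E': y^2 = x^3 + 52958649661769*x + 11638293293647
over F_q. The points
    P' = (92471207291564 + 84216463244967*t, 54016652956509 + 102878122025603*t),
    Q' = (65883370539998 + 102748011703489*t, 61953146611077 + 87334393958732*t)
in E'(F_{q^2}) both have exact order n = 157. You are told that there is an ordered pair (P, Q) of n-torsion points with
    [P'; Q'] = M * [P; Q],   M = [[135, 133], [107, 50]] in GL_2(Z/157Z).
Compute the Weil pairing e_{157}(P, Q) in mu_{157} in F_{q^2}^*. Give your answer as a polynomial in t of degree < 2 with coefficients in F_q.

55164571149378 + 44335732453382*t

e_{157} is bilinear + alternating on E[157], so e_{157}(135*P + 133*Q, 107*P + 50*Q) = e_{157}(P,Q)^(135*50-133*107).
So e_{157}(P,Q) = e_{157}(P',Q')^{20}, since 55*20 = 1 mod 157.
8-bit Miller (10011101) on E'/F_{104511878799073} with a'=52958649661769, b'=11638293293647: accumulate tangent/chord ratios at Q'+S and P'+S'.
f_P(D_Q)/f_Q(D_P) = 69049335579968 + 97209624633134*t.
e_{157}(P,Q) = (69049335579968 + 97209624633134*t)^{20} = 55164571149378 + 44335732453382*t.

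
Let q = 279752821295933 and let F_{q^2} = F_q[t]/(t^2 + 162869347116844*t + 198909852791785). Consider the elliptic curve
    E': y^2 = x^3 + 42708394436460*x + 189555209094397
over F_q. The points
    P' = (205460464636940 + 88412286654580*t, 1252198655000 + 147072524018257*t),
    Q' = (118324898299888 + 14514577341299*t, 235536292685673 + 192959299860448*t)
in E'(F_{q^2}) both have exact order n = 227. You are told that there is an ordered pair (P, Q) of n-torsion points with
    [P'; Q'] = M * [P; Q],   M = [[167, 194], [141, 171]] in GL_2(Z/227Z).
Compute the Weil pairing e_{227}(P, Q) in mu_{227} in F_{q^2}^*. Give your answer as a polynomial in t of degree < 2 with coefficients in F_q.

Since e_{227}(P,P)=e_{227}(Q,Q)=1 and e_{227}(Q,P)=e_{227}(P,Q)^{-1}, expanding e_{227}(167*P + 194*Q,141*P + 171*Q) leaves e(P,Q)^det(M).
det M = 167*171 - 194*141 = 1203 = 68 (mod 227); 68^{-1} = 217 (mod 227).
n = 227 = (11100011)_2 (8 bits, wt 5); accumulate f_{227,P'}(Q'+S)/f_{227,P'}(S) along the 7-step ladder.
So e_{227}(P',Q') = 88131369608682 + 230127173523775*t.
Finally e_{227}(P,Q) = 183456217640014 + 125192529326084*t.

183456217640014 + 125192529326084*t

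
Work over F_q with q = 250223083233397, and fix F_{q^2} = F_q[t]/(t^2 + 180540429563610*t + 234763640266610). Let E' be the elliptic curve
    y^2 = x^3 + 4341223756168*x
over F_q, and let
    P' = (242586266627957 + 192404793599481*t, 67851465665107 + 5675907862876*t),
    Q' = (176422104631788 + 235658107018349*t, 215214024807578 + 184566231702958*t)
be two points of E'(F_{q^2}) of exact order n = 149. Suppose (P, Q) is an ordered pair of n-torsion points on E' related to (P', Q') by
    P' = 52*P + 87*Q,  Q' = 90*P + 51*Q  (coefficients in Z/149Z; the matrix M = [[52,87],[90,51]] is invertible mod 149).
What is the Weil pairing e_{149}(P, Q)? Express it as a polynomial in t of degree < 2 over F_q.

e_{149} is bilinear + alternating on E[149], so e_{149}(52*P + 87*Q, 90*P + 51*Q) = e_{149}(P,Q)^(52*51-87*90).
det M = 52*51 - 87*90 = -5178 = 37 (mod 149); 37^{-1} = 145 (mod 149).
8-bit Miller (10010101) on E'/F_{250223083233397} with a'=4341223756168, b'=0: accumulate tangent/chord ratios at Q'+S and P'+S'.
f_P(D_Q)/f_Q(D_P) = 62206951345204 + 115292338873991*t.
Thus e_{149}(P,Q) = 150636061074344 + 249421982735700*t.

150636061074344 + 249421982735700*t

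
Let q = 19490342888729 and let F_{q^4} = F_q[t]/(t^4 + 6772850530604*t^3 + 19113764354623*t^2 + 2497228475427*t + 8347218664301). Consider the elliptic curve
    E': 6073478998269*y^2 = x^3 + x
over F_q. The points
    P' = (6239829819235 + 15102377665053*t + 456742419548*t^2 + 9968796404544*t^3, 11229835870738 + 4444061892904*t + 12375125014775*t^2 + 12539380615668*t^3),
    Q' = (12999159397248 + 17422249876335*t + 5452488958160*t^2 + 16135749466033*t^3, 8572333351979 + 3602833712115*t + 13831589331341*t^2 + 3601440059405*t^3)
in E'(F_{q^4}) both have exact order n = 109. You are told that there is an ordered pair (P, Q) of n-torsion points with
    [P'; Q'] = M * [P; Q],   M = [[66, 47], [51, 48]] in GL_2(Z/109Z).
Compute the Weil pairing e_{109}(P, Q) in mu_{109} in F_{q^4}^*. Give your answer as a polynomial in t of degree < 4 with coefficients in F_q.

2568364030492 + 6565502613983*t + 15033590718139*t^2 + 5195975111246*t^3

e_{109}(aP+bQ,cP+dQ) = e_{109}(P,Q)^(ad-bc); with (a,b,c,d)=(66,47,51,48) this gives the det-109 law.
Hence e(P,Q) = e(P',Q')^{41} where 41 = 8^{-1} mod 109.
(x,y)|->(7504506033262x,7504506033262y) sends E' to y^2=x^3+11521818946219*x.
Miller loop for e_{109} over F_{19490342888729^4}: bits of 109 = 1101101; 6 double steps + 4 add steps, l/v at each.
Miller gives e_{109}(P',Q') = 10492980389605 + 11410791027195*t + 7836365596911*t^2 + 16696233356184*t^3 in F_{19490342888729^4}.
(10492980389605 + 11410791027195*t + 7836365596911*t^2 + 16696233356184*t^3)^{41} mod (19490342888729,f) = 2568364030492 + 6565502613983*t + 15033590718139*t^2 + 5195975111246*t^3.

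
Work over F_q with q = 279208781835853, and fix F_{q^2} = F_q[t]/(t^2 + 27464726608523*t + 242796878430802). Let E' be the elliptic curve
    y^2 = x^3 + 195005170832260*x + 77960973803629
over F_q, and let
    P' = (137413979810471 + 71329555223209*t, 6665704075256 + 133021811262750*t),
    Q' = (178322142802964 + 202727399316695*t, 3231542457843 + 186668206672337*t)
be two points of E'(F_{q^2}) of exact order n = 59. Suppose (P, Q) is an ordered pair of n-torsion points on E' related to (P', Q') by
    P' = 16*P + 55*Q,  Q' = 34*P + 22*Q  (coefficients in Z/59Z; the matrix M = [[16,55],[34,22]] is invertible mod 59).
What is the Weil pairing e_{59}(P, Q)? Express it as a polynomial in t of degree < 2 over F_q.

38720826357712 + 55793448991366*t

The 59-Weil pairing on E[59] over F_{279208781835853} is alternating-bilinear: e_{59}(P',Q') = e_{59}(P,Q)^det(M).
Hence e(P,Q) = e(P',Q')^{48} where 48 = 16^{-1} mod 59.
Run Miller on y^2=x^3+195005170832260*x+77960973803629 over F_{279208781835853}: ladder 111011 (6 bits); e = f_P(D_Q)/f_Q(D_P).
So e_{59}(P',Q') = 79704964295459 + 208134360214243*t.
Raise to 48: e(P,Q) = 38720826357712 + 55793448991366*t in mu_{59}.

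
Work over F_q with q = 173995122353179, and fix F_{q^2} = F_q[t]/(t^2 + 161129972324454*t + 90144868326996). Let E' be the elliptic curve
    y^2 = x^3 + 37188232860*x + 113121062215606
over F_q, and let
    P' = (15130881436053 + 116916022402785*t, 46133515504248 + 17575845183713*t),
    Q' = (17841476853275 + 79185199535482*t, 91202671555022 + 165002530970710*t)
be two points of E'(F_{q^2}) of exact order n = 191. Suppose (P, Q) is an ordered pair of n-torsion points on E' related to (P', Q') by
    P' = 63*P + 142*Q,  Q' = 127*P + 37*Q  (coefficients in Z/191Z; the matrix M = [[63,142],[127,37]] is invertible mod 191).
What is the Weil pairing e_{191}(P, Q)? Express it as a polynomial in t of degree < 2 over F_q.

Under M = [[63,142],[127,37]] in GL_2(Z/191), e_{191}(P',Q') = e_{191}(P,Q)^(63*37-142*127 mod 191).
So e_{191}(P,Q) = e_{191}(P',Q')^{177}, since 150*177 = 1 mod 191.
Miller loop for e_{191} over F_{173995122353179^2}: bits of 191 = 10111111; 7 double steps + 6 add steps, l/v at each.
The quotient is 161489370362488 + 12038568206034*t.
Thus e_{191}(P,Q) = 151290427438015 + 123935107305128*t.

151290427438015 + 123935107305128*t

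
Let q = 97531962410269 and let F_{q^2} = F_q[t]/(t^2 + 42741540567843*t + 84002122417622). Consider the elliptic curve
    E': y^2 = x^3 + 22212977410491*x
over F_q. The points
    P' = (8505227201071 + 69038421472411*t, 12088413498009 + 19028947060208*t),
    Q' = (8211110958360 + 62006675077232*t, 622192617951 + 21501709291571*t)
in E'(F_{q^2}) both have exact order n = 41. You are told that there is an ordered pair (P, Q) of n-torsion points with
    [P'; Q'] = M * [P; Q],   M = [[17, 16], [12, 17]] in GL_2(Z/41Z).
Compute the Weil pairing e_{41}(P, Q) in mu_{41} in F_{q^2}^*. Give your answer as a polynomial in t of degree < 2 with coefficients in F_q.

Since e_{41}(P,P)=e_{41}(Q,Q)=1 and e_{41}(Q,P)=e_{41}(P,Q)^{-1}, expanding e_{41}(17*P + 16*Q,12*P + 17*Q) leaves e(P,Q)^det(M).
So e_{41}(P,Q) = e_{41}(P',Q')^{11}, since 15*11 = 1 mod 41.
Miller loop for e_{41} over F_{97531962410269^2}: bits of 41 = 101001; 5 double steps + 2 add steps, l/v at each.
The quotient is 32188612837798 + 31025359079283*t.
Raise to 11: e(P,Q) = 50103450589840 + 64812884821860*t in mu_{41}.

50103450589840 + 64812884821860*t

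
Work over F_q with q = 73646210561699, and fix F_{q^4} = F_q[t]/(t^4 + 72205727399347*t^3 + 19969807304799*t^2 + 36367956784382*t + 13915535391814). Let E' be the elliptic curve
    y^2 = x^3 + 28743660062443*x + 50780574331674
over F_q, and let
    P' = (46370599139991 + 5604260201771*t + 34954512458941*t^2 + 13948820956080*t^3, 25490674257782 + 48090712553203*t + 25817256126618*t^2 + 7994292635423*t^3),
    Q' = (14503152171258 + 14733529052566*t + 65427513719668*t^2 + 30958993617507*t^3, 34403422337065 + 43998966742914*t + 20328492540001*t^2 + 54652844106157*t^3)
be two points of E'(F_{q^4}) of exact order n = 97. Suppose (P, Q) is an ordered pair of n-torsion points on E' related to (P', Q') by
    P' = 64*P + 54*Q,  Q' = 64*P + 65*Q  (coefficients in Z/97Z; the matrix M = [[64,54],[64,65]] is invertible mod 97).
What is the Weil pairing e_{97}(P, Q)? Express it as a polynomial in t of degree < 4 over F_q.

36672243681056 + 57861807316670*t + 54725071527136*t^2 + 10517138615498*t^3

Alternating bilinearity on E[97] (values in mu_{97} in F_{73646210561699^4}) gives e(P',Q') = e(P,Q)^det(M).
So e_{97}(P,Q) = e_{97}(P',Q')^{66}, since 25*66 = 1 mod 97.
7-bit Miller (1100001) on E'/F_{73646210561699} with a'=28743660062443, b'=50780574331674: accumulate tangent/chord ratios at Q'+S and P'+S'.
f_P(D_Q)/f_Q(D_P) = 41035807959047 + 11918277479906*t + 16709011377954*t^2 + 48270690129122*t^3.
Raise to 66: e(P,Q) = 36672243681056 + 57861807316670*t + 54725071527136*t^2 + 10517138615498*t^3 in mu_{97}.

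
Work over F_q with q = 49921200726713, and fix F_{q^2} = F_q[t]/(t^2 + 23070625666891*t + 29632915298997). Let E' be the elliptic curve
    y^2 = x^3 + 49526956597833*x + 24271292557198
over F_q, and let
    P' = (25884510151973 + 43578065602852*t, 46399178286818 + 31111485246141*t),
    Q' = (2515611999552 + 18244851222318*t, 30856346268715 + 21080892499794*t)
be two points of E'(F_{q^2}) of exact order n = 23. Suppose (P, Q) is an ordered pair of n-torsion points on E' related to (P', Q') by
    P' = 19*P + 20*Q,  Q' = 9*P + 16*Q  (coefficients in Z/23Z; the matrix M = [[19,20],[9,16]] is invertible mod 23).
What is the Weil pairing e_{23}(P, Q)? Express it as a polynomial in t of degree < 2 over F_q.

The 23-Weil pairing on E[23] over F_{49921200726713} is alternating-bilinear: e_{23}(P',Q') = e_{23}(P,Q)^det(M).
Hence e(P,Q) = e(P',Q')^{18} where 18 = 9^{-1} mod 23.
Run Miller on y^2=x^3+49526956597833*x+24271292557198 over F_{49921200726713}: ladder 10111 (5 bits); e = f_P(D_Q)/f_Q(D_P).
Miller gives e_{23}(P',Q') = 33607099852557 + 19675641387985*t in F_{49921200726713^2}.
e_{23}(P,Q) = (33607099852557 + 19675641387985*t)^{18} = 32381429873088 + 23316085350290*t.

32381429873088 + 23316085350290*t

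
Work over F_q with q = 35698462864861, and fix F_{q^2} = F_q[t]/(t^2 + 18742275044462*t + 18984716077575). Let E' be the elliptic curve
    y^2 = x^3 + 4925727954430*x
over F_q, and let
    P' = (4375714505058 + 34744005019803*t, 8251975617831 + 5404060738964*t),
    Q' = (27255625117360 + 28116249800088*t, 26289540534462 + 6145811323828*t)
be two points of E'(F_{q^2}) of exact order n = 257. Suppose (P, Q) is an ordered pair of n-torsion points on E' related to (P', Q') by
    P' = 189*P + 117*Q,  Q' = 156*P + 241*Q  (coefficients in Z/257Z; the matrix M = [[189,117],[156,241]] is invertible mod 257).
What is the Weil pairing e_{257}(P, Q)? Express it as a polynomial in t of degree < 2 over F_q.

Under M = [[189,117],[156,241]] in GL_2(Z/257), e_{257}(P',Q') = e_{257}(P,Q)^(189*241-117*156 mod 257).
Inverting 55 mod 257: 243. Thus e_{257}(P,Q) = e(P',Q')^{243}.
Build f_{257,P'} and f_{257,Q'} via the 9-bit ladder of 257=100000001_2; evaluate at shifted divisors; quotient in F_{35698462864861^2}.
Miller gives e_{257}(P',Q') = 32707030395799 + 34693317194115*t in F_{35698462864861^2}.
e_{257}(P,Q) = (32707030395799 + 34693317194115*t)^{243} = 12783265081858 + 15987738394974*t.

12783265081858 + 15987738394974*t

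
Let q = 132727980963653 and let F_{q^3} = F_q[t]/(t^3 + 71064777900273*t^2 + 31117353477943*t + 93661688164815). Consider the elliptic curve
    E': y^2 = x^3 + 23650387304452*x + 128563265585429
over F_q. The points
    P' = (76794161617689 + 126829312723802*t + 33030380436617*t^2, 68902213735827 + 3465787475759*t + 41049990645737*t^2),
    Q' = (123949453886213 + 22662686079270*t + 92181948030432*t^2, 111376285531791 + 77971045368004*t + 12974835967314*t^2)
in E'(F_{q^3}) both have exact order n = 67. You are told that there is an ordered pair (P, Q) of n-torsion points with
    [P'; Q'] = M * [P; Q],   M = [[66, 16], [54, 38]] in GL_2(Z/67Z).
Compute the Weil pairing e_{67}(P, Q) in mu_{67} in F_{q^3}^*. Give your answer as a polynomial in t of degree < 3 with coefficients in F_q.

8577452840187 + 12907548425477*t + 120449827770464*t^2

The 67-Weil pairing on E[67] over F_{132727980963653} is alternating-bilinear: e_{67}(P',Q') = e_{67}(P,Q)^det(M).
det M = 66*38 - 16*54 = 1644 = 36 (mod 67); 36^{-1} = 54 (mod 67).
Miller loop for e_{67} over F_{132727980963653^3}: bits of 67 = 1000011; 6 double steps + 2 add steps, l/v at each.
The quotient is 127205137759795 + 40835715053574*t + 17775124521611*t^2.
(127205137759795 + 40835715053574*t + 17775124521611*t^2)^{54} mod (132727980963653,f) = 8577452840187 + 12907548425477*t + 120449827770464*t^2.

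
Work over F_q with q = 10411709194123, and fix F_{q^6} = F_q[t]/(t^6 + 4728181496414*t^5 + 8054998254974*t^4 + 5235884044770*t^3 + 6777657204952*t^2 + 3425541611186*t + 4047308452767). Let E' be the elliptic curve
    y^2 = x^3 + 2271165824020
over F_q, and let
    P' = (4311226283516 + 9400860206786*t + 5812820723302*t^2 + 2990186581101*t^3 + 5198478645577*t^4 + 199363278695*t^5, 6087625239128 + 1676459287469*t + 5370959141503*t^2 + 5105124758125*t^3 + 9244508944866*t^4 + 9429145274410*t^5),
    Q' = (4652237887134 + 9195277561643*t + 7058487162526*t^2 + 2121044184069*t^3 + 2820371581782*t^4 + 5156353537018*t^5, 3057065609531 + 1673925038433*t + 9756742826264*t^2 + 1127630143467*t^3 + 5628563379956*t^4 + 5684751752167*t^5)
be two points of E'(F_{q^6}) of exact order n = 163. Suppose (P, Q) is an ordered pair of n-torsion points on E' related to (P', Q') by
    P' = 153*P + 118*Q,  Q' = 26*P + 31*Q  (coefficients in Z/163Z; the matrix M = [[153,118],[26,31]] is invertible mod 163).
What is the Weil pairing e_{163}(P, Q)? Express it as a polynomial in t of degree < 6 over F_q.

Alternating bilinearity on E[163] (values in mu_{163} in F_{10411709194123^6}) gives e(P',Q') = e(P,Q)^det(M).
det(M) mod 163 = 45; its inverse in (Z/163)^* is 29 (check: 45*29 mod 163 = 1).
Run Miller on y^2=x^3+2271165824020 over F_{10411709194123}: ladder 10100011 (8 bits); e = f_P(D_Q)/f_Q(D_P).
Result: e(P',Q') = 522689592693 + 7770625773658*t + 7283588773786*t^2 + 7140184134531*t^3 + 7073131521184*t^4 + 1349227433674*t^5.
e_{163}(P,Q) = (522689592693 + 7770625773658*t + 7283588773786*t^2 + 7140184134531*t^3 + 7073131521184*t^4 + 1349227433674*t^5)^{29} = 1751993191491 + 6321081999225*t + 2319091243176*t^2 + 4769772621559*t^3 + 9370047948354*t^4 + 54727933554*t^5.

1751993191491 + 6321081999225*t + 2319091243176*t^2 + 4769772621559*t^3 + 9370047948354*t^4 + 54727933554*t^5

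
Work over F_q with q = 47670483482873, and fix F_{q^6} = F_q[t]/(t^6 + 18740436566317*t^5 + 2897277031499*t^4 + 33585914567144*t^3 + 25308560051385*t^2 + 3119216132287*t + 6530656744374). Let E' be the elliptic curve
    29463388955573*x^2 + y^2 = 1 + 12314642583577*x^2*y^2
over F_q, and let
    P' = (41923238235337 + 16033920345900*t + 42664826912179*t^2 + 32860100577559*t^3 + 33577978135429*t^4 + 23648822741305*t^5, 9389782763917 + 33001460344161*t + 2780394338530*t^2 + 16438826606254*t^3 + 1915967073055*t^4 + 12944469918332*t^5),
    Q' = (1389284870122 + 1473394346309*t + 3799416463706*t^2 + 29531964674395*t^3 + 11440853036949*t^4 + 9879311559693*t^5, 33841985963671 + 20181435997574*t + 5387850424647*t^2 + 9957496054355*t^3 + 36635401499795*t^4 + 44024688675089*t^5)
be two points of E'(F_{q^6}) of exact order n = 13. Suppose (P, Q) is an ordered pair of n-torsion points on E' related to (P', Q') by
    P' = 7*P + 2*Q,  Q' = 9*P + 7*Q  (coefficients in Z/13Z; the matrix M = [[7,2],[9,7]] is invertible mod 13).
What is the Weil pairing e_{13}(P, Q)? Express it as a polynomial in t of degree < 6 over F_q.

6143918569839 + 29014345645014*t + 20422964428071*t^2 + 23414310207133*t^3 + 44550774210445*t^4 + 18723968949891*t^5

Since e_{13}(P,P)=e_{13}(Q,Q)=1 and e_{13}(Q,P)=e_{13}(P,Q)^{-1}, expanding e_{13}(7*P + 2*Q,9*P + 7*Q) leaves e(P,Q)^det(M).
7*7 - 2*9 = 31; reduced mod 13: det = 5, inverse 8.
Edwards->Montgomery: u=(1+y)/(1-y), v=u/x -> 30436621905011v^2=u^3+1954470007556u^2+u; then x_W=4287186592999u+6963005256525: y^2=x^3+11261310462001*x+2603657601734.
Build f_{13,P'} and f_{13,Q'} via the 4-bit ladder of 13=1101_2; evaluate at shifted divisors; quotient in F_{47670483482873^6}.
The quotient is 24671869446057 + 15737466016227*t + 39644324496710*t^2 + 43787458288005*t^3 + 26623438993333*t^4 + 44994610457733*t^5.
e_{13}(P,Q) = (24671869446057 + 15737466016227*t + 39644324496710*t^2 + 43787458288005*t^3 + 26623438993333*t^4 + 44994610457733*t^5)^{8} = 6143918569839 + 29014345645014*t + 20422964428071*t^2 + 23414310207133*t^3 + 44550774210445*t^4 + 18723968949891*t^5.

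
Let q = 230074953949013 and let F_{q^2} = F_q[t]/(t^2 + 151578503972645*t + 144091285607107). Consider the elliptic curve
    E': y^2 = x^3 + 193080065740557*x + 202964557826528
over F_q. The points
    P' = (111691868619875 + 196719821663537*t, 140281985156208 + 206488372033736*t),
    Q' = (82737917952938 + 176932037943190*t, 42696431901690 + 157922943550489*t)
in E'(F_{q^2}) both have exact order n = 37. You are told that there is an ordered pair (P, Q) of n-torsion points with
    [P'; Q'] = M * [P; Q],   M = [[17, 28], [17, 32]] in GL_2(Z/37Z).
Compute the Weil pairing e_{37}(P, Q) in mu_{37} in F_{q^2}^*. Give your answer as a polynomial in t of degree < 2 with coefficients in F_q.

The 37-Weil pairing on E[37] over F_{230074953949013} is alternating-bilinear: e_{37}(P',Q') = e_{37}(P,Q)^det(M).
Inverting 31 mod 37: 6. Thus e_{37}(P,Q) = e(P',Q')^{6}.
n = 37 = (100101)_2 (6 bits, wt 3); accumulate f_{37,P'}(Q'+S)/f_{37,P'}(S) along the 5-step ladder.
So e_{37}(P',Q') = 126270777611671 + 173721090972330*t.
Thus e_{37}(P,Q) = 176687729570644 + 213397777194029*t.

176687729570644 + 213397777194029*t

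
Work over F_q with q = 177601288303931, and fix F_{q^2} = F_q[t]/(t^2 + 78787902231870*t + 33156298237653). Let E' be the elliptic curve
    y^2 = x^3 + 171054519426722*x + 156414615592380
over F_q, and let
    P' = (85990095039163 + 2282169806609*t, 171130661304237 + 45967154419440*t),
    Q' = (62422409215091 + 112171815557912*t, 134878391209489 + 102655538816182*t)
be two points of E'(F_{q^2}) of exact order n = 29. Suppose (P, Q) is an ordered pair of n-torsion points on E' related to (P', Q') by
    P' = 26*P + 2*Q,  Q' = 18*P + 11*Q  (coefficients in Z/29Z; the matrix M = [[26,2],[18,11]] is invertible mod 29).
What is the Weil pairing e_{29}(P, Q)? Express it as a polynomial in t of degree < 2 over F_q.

Since e_{29}(P,P)=e_{29}(Q,Q)=1 and e_{29}(Q,P)=e_{29}(P,Q)^{-1}, expanding e_{29}(26*P + 2*Q,18*P + 11*Q) leaves e(P,Q)^det(M).
Hence e(P,Q) = e(P',Q')^{21} where 21 = 18^{-1} mod 29.
Run Miller on y^2=x^3+171054519426722*x+156414615592380 over F_{177601288303931}: ladder 11101 (5 bits); e = f_P(D_Q)/f_Q(D_P).
e_{29}(P',Q') = 141051526734545 + 69757220444715*t.
e_{29}(P,Q) = (141051526734545 + 69757220444715*t)^{21} = 37525210857975 + 123273209055985*t.

37525210857975 + 123273209055985*t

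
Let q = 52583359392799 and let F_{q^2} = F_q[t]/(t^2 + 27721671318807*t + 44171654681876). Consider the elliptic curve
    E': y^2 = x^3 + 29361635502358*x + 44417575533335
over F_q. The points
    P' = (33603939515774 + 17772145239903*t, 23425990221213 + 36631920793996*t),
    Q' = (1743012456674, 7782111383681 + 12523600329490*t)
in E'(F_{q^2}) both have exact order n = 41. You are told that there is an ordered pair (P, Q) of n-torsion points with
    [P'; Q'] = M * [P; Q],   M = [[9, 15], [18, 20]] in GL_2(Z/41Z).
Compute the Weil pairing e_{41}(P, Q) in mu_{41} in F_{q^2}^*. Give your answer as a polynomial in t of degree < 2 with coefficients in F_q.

Since e_{41}(P,P)=e_{41}(Q,Q)=1 and e_{41}(Q,P)=e_{41}(P,Q)^{-1}, expanding e_{41}(9*P + 15*Q,18*P + 20*Q) leaves e(P,Q)^det(M).
Inverting 33 mod 41: 5. Thus e_{41}(P,Q) = e(P',Q')^{5}.
Run Miller on y^2=x^3+29361635502358*x+44417575533335 over F_{52583359392799}: ladder 101001 (6 bits); e = f_P(D_Q)/f_Q(D_P).
Miller gives e_{41}(P',Q') = 11898279951157 + 3546661401194*t in F_{52583359392799^2}.
e_{41}(P,Q) = (11898279951157 + 3546661401194*t)^{5} = 13215036373917 + 18479457085302*t.

13215036373917 + 18479457085302*t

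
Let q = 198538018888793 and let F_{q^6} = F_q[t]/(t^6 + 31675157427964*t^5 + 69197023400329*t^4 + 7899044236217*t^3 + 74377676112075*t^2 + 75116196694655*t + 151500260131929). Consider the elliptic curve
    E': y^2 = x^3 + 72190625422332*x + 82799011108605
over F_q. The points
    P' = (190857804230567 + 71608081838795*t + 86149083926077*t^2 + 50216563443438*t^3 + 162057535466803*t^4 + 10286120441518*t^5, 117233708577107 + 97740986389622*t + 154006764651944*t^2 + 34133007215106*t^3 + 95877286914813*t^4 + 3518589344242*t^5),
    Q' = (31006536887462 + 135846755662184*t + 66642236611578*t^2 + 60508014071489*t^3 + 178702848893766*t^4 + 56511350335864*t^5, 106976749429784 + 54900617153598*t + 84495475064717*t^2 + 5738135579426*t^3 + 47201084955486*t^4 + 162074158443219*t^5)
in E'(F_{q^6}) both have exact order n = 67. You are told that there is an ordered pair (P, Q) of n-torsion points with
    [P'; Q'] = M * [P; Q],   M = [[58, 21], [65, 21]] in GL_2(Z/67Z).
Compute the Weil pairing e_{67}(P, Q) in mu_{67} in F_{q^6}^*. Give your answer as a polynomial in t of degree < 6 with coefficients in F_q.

4463181232720 + 64139312684762*t + 33580070275119*t^2 + 156864545567813*t^3 + 51385271993283*t^4 + 34095629232570*t^5

Since e_{67}(P,P)=e_{67}(Q,Q)=1 and e_{67}(Q,P)=e_{67}(P,Q)^{-1}, expanding e_{67}(58*P + 21*Q,65*P + 21*Q) leaves e(P,Q)^det(M).
det M = 58*21 - 21*65 = -147 = 54 (mod 67); 54^{-1} = 36 (mod 67).
7-bit Miller (1000011) on E'/F_{198538018888793} with a'=72190625422332, b'=82799011108605: accumulate tangent/chord ratios at Q'+S and P'+S'.
f_P(D_Q)/f_Q(D_P) = 5172170978089 + 5409015861114*t + 169152294918938*t^2 + 55876052445401*t^3 + 82814586339876*t^4 + 185191499755185*t^5.
(5172170978089 + 5409015861114*t + 169152294918938*t^2 + 55876052445401*t^3 + 82814586339876*t^4 + 185191499755185*t^5)^{36} mod (198538018888793,f) = 4463181232720 + 64139312684762*t + 33580070275119*t^2 + 156864545567813*t^3 + 51385271993283*t^4 + 34095629232570*t^5.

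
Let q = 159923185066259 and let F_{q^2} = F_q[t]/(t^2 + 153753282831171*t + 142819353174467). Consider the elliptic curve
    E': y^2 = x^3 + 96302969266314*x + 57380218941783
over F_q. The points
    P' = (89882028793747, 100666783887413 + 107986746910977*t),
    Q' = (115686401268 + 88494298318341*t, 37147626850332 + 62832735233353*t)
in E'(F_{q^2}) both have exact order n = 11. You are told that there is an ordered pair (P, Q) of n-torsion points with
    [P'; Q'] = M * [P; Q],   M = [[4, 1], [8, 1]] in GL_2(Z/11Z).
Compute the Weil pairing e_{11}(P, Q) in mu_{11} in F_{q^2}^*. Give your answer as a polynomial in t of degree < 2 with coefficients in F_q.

Under M = [[4,1],[8,1]] in GL_2(Z/11), e_{11}(P',Q') = e_{11}(P,Q)^(4*1-1*8 mod 11).
Hence e(P,Q) = e(P',Q')^{8} where 8 = 7^{-1} mod 11.
4-bit Miller (1011) on E'/F_{159923185066259} with a'=96302969266314, b'=57380218941783: accumulate tangent/chord ratios at Q'+S and P'+S'.
f_P(D_Q)/f_Q(D_P) = 49811179504905 + 98220076407617*t.
Raise to 8: e(P,Q) = 78083136619331 + 61279767525155*t in mu_{11}.

78083136619331 + 61279767525155*t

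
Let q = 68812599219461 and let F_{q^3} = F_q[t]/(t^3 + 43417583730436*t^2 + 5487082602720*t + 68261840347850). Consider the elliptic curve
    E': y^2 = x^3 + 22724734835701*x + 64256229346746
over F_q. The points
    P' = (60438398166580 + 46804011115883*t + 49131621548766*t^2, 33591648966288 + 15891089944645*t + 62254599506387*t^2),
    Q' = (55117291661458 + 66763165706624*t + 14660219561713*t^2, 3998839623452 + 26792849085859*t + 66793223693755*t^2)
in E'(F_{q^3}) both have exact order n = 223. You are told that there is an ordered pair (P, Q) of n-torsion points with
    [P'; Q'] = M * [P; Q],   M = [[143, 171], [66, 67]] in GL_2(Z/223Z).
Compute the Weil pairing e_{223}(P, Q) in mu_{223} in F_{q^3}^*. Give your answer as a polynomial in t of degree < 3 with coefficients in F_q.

15914043283070 + 64992261347952*t + 2038176198175*t^2

e_{223}(aP+bQ,cP+dQ) = e_{223}(P,Q)^(ad-bc); with (a,b,c,d)=(143,171,66,67) this gives the det-223 law.
Inverting 79 mod 223: 48. Thus e_{223}(P,Q) = e(P',Q')^{48}.
8-bit Miller (11011111) on E'/F_{68812599219461} with a'=22724734835701, b'=64256229346746: accumulate tangent/chord ratios at Q'+S and P'+S'.
Miller gives e_{223}(P',Q') = 4343655474240 + 32889652039824*t + 13645070843877*t^2 in F_{68812599219461^3}.
Raise to 48: e(P,Q) = 15914043283070 + 64992261347952*t + 2038176198175*t^2 in mu_{223}.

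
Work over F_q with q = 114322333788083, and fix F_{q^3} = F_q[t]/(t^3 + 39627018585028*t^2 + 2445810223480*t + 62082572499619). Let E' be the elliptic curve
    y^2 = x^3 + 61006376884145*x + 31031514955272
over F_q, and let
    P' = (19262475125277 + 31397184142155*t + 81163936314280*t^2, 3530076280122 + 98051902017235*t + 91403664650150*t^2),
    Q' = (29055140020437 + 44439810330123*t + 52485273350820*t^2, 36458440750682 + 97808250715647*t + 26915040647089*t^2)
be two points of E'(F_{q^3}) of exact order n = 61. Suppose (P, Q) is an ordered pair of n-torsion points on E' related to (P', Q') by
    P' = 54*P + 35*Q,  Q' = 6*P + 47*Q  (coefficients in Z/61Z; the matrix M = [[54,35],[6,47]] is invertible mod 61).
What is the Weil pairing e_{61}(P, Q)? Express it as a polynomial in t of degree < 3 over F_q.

e_{61}(aP+bQ,cP+dQ) = e_{61}(P,Q)^(ad-bc); with (a,b,c,d)=(54,35,6,47) this gives the det-61 law.
det M = 54*47 - 35*6 = 2328 = 10 (mod 61); 10^{-1} = 55 (mod 61).
n = 61 = (111101)_2 (6 bits, wt 5); accumulate f_{61,P'}(Q'+S)/f_{61,P'}(S) along the 5-step ladder.
The quotient is 21016111121071 + 45853988811838*t + 15055586261747*t^2.
Hence e(P,Q) = 66492520293213 + 21643113696919*t + 94410374942850*t^2 in F_{114322333788083^3}^*.

66492520293213 + 21643113696919*t + 94410374942850*t^2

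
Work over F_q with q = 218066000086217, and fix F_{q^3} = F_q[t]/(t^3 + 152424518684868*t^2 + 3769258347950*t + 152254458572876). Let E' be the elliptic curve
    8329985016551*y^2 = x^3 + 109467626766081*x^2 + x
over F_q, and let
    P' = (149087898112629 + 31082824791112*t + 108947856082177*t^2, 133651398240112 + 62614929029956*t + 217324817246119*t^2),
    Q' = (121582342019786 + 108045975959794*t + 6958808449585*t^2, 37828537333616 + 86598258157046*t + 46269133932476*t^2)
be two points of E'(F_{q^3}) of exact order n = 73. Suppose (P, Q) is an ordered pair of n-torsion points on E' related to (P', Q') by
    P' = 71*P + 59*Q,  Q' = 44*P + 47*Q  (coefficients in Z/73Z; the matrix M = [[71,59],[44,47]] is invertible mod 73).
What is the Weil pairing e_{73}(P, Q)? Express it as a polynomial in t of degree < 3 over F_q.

e_{73}(aP+bQ,cP+dQ) = e_{73}(P,Q)^(ad-bc); with (a,b,c,d)=(71,59,44,47) this gives the det-73 law.
Inverting 11 mod 73: 20. Thus e_{73}(P,Q) = e(P',Q')^{20}.
Set x_W=38416394743135*u+35386194641913, y_W=38416394743135*v; then E': y_W^2=x_W^3+41376397777778*x_W+179294976832013.
Double-and-add over 1001001: 7-1 doublings, 3-1 additions; each step l_{T,T}/v_{2T} or l_{T,P'}/v at Q'+S for random S.
The quotient is 96680559056347 + 213627566483953*t + 164451697910616*t^2.
Finally e_{73}(P,Q) = 179198869807344 + 57968712328174*t + 122860413784982*t^2.

179198869807344 + 57968712328174*t + 122860413784982*t^2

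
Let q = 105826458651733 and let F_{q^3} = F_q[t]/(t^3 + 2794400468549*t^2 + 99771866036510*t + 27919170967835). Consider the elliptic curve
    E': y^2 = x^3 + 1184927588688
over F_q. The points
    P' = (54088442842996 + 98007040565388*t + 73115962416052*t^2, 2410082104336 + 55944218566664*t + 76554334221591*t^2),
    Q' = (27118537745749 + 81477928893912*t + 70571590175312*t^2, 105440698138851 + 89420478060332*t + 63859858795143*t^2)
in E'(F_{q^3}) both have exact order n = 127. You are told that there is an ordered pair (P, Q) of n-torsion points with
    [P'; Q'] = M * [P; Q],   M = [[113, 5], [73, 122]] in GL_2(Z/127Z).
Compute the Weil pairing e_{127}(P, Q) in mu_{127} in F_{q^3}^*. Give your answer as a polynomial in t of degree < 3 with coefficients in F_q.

79859862238841 + 87735805033866*t + 53812301596851*t^2

Under M = [[113,5],[73,122]] in GL_2(Z/127), e_{127}(P',Q') = e_{127}(P,Q)^(113*122-5*73 mod 127).
det M = 113*122 - 5*73 = 13421 = 86 (mod 127); 86^{-1} = 96 (mod 127).
7-bit Miller (1111111) on E'/F_{105826458651733} with a'=0, b'=1184927588688: accumulate tangent/chord ratios at Q'+S and P'+S'.
e_{127}(P',Q') = 11592979110931 + 3152393750583*t + 4481033697498*t^2.
Finally e_{127}(P,Q) = 79859862238841 + 87735805033866*t + 53812301596851*t^2.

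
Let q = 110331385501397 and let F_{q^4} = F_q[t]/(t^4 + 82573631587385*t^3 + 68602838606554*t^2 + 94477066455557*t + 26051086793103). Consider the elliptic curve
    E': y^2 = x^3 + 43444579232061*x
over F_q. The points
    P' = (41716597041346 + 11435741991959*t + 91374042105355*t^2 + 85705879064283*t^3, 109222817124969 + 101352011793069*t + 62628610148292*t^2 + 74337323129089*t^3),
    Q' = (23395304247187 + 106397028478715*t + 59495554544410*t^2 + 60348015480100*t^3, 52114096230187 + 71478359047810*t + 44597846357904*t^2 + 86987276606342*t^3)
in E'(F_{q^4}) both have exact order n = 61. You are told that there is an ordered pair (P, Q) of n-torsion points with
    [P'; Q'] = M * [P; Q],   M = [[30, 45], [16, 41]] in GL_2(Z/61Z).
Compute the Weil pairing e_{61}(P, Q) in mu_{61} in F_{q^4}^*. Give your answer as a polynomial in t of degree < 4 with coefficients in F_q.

21385772404048 + 88331507780084*t + 75958388978018*t^2 + 98682698188338*t^3

Alternating bilinearity on E[61] (values in mu_{61} in F_{110331385501397^4}) gives e(P',Q') = e(P,Q)^det(M).
30*41 - 45*16 = 510; reduced mod 61: det = 22, inverse 25.
Miller loop for e_{61} over F_{110331385501397^4}: bits of 61 = 111101; 5 double steps + 4 add steps, l/v at each.
Miller gives e_{61}(P',Q') = 61603299400602 + 59475770592793*t + 2387472776768*t^2 + 38638864331105*t^3 in F_{110331385501397^4}.
e_{61}(P,Q) = (61603299400602 + 59475770592793*t + 2387472776768*t^2 + 38638864331105*t^3)^{25} = 21385772404048 + 88331507780084*t + 75958388978018*t^2 + 98682698188338*t^3.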